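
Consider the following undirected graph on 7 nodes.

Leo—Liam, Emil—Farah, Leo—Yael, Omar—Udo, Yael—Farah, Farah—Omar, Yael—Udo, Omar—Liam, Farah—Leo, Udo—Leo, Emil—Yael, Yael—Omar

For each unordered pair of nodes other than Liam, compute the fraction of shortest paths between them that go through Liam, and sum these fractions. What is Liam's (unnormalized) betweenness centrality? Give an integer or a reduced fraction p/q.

1/4

Pairs whose geodesics pass through Liam — Leo–Omar: 1/4.
All other pairs contribute 0.
Summing the contributions gives betweenness(Liam) = 1/4.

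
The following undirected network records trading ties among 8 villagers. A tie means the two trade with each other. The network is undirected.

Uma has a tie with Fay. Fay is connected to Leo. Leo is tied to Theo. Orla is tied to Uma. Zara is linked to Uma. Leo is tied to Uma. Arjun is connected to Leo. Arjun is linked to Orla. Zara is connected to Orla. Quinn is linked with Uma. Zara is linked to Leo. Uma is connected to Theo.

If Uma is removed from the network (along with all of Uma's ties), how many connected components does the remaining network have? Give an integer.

Without Uma, the remaining ties split the others into: {Arjun, Fay, Leo, Orla, Theo, Zara}; {Quinn}.
That's 2 separate components.

2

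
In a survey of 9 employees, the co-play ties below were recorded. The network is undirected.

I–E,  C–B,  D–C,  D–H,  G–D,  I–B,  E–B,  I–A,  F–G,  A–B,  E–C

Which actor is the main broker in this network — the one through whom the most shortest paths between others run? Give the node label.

Unnormalized betweenness of each node: A:0, B:8, C:16, D:17, E:5/2, F:0, G:7, H:0, I:1/2.
D has the largest value, 17, making it the main broker — the node through which the most shortest paths run.

D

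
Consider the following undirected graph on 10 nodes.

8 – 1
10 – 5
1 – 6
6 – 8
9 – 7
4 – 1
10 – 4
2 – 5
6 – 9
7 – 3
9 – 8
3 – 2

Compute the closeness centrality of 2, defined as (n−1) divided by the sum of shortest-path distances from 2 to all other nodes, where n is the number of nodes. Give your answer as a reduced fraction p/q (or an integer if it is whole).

Distances from 2: 1:4, 3:1, 4:3, 5:1, 6:4, 7:2, 8:4, 9:3, 10:2. Sum = 24.
n = 10, so closeness = 9/24 = 3/8.

3/8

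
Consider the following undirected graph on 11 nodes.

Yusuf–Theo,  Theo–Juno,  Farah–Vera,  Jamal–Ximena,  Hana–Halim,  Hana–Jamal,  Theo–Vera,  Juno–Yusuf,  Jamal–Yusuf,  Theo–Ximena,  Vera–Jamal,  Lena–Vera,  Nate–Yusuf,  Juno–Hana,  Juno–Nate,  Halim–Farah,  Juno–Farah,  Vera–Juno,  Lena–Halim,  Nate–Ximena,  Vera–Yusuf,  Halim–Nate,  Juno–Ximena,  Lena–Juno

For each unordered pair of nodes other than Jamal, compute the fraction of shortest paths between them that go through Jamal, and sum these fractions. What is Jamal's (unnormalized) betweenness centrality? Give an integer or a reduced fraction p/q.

Pairs whose geodesics pass through Jamal — Hana–Ximena: 1/2; Hana–Vera: 1/2; Hana–Yusuf: 1/2; Ximena–Vera: 1/3; Ximena–Yusuf: 1/4.
All other pairs contribute 0.
Summing the contributions gives betweenness(Jamal) = 25/12.

25/12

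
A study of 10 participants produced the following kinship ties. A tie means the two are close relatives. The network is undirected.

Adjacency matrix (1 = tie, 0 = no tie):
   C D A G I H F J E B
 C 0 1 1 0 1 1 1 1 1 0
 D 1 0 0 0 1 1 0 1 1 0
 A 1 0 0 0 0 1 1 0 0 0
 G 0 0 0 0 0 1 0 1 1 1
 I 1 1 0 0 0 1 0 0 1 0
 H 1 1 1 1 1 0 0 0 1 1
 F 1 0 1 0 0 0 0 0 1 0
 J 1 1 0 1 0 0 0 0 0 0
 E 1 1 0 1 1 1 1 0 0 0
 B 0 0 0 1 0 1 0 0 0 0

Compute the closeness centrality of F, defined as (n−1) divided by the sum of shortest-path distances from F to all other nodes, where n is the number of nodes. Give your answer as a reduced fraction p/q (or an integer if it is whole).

Distances from F: A:1, B:3, C:1, D:2, E:1, G:2, H:2, I:2, J:2. Sum = 16.
n = 10, so closeness = 9/16.

9/16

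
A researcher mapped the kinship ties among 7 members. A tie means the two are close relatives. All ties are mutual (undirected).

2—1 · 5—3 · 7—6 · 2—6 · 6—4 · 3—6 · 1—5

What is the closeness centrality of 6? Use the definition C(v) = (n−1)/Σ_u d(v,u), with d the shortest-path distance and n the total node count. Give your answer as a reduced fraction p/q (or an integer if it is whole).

3/4

Distances from 6: 1:2, 2:1, 3:1, 4:1, 5:2, 7:1. Sum = 8.
n = 7, so closeness = 6/8 = 3/4.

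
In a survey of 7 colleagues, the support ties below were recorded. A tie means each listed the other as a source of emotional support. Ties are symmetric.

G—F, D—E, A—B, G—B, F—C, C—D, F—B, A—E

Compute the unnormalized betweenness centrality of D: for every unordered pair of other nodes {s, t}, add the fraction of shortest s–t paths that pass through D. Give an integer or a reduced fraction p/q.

2

Pairs whose geodesics pass through D — A–C: 1/2; E–C: 1; E–F: 1/2.
All other pairs contribute 0.
Summing the contributions gives betweenness(D) = 2.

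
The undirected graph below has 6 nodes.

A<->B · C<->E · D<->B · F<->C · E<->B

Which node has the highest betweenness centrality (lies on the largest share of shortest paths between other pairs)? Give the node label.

Unnormalized betweenness of each node: A:0, B:7, C:4, D:0, E:6, F:0.
B has the largest value, 7, making it the main broker — the node through which the most shortest paths run.

B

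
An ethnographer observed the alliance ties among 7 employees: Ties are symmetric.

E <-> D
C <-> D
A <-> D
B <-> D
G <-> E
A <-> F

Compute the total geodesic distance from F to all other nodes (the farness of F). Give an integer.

Distances from F: A:1, B:3, C:3, D:2, E:3, G:4.
Sum = 1 + 3 + 3 + 2 + 3 + 4 = 16.

16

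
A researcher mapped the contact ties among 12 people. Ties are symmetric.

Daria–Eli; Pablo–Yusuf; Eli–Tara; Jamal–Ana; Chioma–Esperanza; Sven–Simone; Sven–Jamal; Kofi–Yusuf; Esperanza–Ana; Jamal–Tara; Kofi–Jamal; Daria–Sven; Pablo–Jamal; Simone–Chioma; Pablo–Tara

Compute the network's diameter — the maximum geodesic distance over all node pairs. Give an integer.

Eccentricity of each node (its greatest distance to any other): Ana:3, Chioma:5, Daria:4, Eli:4, Esperanza:4, Jamal:3, Kofi:4, Pablo:4, Simone:4, Sven:3, Tara:4, Yusuf:5.
The maximum eccentricity is 5, realized for instance by the pair Chioma–Yusuf via Chioma – Esperanza – Ana – Jamal – Pablo – Yusuf. So the diameter is 5.

5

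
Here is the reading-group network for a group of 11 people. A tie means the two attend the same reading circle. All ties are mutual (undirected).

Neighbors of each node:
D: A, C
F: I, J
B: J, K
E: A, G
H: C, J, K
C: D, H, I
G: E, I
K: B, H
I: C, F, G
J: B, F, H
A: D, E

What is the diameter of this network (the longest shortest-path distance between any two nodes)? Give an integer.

Eccentricity of each node (its greatest distance to any other): A:5, B:5, C:3, D:4, E:5, F:4, G:4, H:4, I:3, J:4, K:5.
The maximum eccentricity is 5, realized for instance by the pair E–K via E – G – I – C – H – K. So the diameter is 5.

5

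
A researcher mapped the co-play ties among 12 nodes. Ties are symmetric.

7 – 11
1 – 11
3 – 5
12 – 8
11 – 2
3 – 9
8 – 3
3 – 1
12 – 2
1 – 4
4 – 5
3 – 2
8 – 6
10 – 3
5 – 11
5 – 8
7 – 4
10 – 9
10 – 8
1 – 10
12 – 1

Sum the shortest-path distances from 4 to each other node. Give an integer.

22

Distances from 4: 1:1, 2:3, 3:2, 5:1, 6:3, 7:1, 8:2, 9:3, 10:2, 11:2, 12:2.
Sum = 1 + 3 + 2 + 1 + 3 + 1 + 2 + 3 + 2 + 2 + 2 = 22.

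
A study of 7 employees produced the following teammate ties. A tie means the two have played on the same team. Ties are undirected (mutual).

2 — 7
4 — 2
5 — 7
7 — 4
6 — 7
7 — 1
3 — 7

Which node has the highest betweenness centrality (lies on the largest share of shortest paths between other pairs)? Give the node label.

7

Unnormalized betweenness of each node: 1:0, 2:0, 3:0, 4:0, 5:0, 6:0, 7:14.
7 has the largest value, 14, making it the main broker — the node through which the most shortest paths run.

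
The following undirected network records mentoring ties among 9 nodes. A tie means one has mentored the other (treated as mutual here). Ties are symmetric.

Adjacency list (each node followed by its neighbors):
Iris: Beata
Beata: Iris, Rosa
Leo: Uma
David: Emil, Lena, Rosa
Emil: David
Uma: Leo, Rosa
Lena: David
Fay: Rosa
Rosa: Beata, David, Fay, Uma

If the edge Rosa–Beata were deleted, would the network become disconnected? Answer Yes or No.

Without the Rosa–Beata edge there is no alternate route between Rosa and Beata, so the network disconnects. It is a bridge.

Yes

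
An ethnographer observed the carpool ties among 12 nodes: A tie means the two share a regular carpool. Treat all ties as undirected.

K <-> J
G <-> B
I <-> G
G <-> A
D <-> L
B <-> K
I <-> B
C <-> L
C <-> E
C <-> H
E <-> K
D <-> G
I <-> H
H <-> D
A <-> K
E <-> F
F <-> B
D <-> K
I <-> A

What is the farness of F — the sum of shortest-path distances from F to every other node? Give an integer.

25

Distances from F: A:3, B:1, C:2, D:3, E:1, G:2, H:3, I:2, J:3, K:2, L:3.
Sum = 3 + 1 + 2 + 3 + 1 + 2 + 3 + 2 + 3 + 2 + 3 = 25.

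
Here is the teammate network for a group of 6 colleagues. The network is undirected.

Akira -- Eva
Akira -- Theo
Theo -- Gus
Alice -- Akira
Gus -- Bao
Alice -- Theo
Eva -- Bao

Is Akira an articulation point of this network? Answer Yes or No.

No

Even without Akira, every remaining node can still reach every other (the residual graph is connected), so Akira is not a cut vertex.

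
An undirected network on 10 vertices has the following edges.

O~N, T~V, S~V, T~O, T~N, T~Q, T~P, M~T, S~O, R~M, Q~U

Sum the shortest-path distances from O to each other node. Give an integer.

17

Distances from O: M:2, N:1, P:2, Q:2, R:3, S:1, T:1, U:3, V:2.
Sum = 2 + 1 + 2 + 2 + 3 + 1 + 1 + 3 + 2 = 17.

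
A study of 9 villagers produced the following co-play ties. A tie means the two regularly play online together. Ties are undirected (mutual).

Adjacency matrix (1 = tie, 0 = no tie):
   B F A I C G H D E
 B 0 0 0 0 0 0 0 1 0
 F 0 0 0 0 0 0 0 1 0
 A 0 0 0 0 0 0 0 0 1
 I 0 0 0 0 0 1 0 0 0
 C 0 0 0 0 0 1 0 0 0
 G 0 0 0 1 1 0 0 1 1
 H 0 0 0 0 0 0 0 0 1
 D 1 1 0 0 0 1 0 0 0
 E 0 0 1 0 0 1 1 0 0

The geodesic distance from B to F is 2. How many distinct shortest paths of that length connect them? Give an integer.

The shortest distance is 2, and the only length-2 path is B–D–F. So there is exactly 1 shortest path.

1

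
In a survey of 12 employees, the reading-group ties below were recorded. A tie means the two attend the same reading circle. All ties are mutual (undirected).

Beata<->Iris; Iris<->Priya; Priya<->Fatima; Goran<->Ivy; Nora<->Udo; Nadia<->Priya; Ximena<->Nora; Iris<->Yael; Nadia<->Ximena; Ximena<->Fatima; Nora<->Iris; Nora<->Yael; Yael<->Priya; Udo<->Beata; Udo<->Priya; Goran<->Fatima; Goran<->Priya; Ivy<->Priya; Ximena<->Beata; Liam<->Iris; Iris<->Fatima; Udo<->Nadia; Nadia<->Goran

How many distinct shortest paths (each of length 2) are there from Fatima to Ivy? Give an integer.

The shortest distance is 2. The length-2 paths are: Fatima–Goran–Ivy; Fatima–Priya–Ivy.
That gives 2 distinct shortest paths.

2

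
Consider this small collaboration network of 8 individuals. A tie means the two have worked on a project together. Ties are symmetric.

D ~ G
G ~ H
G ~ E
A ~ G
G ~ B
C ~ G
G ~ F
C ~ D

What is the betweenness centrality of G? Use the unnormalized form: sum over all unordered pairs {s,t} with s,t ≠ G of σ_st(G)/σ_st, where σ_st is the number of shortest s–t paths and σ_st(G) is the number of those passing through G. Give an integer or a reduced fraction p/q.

Pairs whose geodesics pass through G — H–B: 1; H–E: 1; H–A: 1; H–F: 1; H–D: 1; H–C: 1; B–E: 1; B–A: 1; B–F: 1; B–D: 1; B–C: 1; E–A: 1; E–F: 1; E–D: 1 … (+6 more pairs).
All other pairs contribute 0.
Summing the contributions gives betweenness(G) = 20.

20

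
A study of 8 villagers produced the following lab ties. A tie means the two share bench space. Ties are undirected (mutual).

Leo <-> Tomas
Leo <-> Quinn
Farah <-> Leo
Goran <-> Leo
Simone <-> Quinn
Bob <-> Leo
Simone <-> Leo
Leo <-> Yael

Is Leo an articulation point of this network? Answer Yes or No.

Yes

Removing Leo leaves {Quinn and Simone} with no path to {Farah}, so the network splits into 6 components. Leo is a cut vertex.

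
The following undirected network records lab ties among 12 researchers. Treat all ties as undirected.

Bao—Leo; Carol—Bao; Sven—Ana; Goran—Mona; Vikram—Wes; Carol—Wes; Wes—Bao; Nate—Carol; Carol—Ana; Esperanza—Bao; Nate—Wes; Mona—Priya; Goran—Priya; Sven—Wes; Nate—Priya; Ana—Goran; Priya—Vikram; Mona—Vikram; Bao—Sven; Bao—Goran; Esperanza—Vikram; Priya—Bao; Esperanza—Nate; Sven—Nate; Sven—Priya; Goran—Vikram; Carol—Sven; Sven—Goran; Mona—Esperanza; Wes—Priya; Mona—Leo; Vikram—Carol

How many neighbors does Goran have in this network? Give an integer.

Goran is directly tied to Ana, Bao, Mona, Priya, Sven, and Vikram. That is 6 neighbors, so the degree of Goran is 6.

6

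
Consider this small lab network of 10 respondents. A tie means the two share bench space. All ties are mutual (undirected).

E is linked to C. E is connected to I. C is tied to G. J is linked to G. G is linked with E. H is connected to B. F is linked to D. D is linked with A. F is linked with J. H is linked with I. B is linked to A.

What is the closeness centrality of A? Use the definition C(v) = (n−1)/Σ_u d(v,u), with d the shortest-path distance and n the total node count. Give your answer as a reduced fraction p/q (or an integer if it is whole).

9/25

Distances from A: B:1, C:5, D:1, E:4, F:2, G:4, H:2, I:3, J:3. Sum = 25.
n = 10, so closeness = 9/25.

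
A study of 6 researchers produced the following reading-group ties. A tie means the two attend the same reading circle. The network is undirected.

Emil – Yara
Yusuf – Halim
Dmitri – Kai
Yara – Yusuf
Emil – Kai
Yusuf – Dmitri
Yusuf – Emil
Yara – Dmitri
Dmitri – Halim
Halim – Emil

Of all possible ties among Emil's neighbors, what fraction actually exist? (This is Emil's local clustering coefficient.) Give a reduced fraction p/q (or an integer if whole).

Emil's neighbors: Halim, Kai, Yara, and Yusuf (k = 4).
Possible neighbor pairs: C(4,2) = 6. Edges among them: Halim–Yusuf, Yara–Yusuf → e = 2.
Clustering(Emil) = 2/6 = 1/3.

1/3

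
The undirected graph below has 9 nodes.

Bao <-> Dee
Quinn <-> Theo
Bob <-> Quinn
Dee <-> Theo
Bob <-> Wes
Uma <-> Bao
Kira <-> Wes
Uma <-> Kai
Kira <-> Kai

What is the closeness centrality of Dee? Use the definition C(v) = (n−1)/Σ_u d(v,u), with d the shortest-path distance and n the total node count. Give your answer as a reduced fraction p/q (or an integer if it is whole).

Distances from Dee: Bao:1, Bob:3, Kai:3, Kira:4, Quinn:2, Theo:1, Uma:2, Wes:4. Sum = 20.
n = 9, so closeness = 8/20 = 2/5.

2/5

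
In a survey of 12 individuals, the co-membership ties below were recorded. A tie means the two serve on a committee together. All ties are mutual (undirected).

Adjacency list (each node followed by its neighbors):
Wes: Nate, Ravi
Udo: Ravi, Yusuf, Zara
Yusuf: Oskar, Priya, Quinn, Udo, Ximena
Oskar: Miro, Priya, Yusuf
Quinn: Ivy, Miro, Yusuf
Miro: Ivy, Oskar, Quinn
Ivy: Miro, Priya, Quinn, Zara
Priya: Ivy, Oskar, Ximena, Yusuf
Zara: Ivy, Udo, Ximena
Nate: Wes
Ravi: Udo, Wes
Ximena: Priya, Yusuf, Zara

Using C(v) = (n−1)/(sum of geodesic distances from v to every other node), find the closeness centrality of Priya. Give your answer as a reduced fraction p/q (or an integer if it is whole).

Distances from Priya: Ivy:1, Miro:2, Nate:5, Oskar:1, Quinn:2, Ravi:3, Udo:2, Wes:4, Ximena:1, Yusuf:1, Zara:2. Sum = 24.
n = 12, so closeness = 11/24.

11/24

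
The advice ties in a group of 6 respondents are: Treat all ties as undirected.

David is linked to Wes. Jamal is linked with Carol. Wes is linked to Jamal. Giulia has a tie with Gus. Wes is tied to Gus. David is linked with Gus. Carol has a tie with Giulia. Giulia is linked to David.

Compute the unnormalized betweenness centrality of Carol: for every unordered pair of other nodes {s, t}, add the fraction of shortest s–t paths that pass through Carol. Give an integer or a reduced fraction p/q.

Pairs whose geodesics pass through Carol — Jamal–Giulia: 1.
All other pairs contribute 0.
Summing the contributions gives betweenness(Carol) = 1.

1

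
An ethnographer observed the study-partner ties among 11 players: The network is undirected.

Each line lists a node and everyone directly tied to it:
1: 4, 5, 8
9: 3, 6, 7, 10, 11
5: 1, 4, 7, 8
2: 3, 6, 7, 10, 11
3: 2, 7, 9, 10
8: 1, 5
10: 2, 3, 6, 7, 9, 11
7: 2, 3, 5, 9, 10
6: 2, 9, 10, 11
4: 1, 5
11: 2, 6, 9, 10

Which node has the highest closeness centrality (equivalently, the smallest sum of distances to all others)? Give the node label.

Farness (sum of distances to all others) for each node — 1:25, 2:18, 3:19, 4:26, 5:18, 6:23, 7:15, 8:26, 9:18, 10:17, 11:23.
The smallest farness is 15, for 7, so 7 has the highest closeness.

7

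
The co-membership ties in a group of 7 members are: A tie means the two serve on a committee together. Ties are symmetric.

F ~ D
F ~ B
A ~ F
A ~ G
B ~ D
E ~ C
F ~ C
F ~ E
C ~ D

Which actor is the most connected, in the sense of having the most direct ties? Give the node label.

F

Degrees — A:2, B:2, C:3, D:3, E:2, F:5, G:1.
The maximum is 5, attained only by F.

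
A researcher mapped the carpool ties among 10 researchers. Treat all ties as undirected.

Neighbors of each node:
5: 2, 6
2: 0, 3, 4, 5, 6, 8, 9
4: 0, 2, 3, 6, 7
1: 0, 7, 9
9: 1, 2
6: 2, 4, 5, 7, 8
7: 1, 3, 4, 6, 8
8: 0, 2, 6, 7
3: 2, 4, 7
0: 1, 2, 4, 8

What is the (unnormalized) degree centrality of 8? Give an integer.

4

8 is directly tied to 0, 2, 6, and 7. That is 4 neighbors, so the degree of 8 is 4.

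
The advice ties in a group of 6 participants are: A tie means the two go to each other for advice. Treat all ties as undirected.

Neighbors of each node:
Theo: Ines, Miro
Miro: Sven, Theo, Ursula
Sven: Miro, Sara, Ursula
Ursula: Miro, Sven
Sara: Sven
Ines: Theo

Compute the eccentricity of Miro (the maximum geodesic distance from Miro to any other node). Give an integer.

2

Distances from Miro: Ines:2, Sara:2, Sven:1, Theo:1, Ursula:1.
The largest is 2 (to Sara and Ines), so the eccentricity of Miro is 2.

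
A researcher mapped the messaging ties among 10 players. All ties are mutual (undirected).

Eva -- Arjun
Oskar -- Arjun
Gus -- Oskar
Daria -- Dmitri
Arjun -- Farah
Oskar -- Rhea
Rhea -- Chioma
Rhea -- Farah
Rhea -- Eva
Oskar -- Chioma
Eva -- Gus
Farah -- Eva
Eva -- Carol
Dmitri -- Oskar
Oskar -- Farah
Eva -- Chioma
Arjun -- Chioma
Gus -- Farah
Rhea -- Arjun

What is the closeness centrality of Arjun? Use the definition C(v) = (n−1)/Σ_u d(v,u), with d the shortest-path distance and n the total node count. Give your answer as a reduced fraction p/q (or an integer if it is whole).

Distances from Arjun: Carol:2, Chioma:1, Daria:3, Dmitri:2, Eva:1, Farah:1, Gus:2, Oskar:1, Rhea:1. Sum = 14.
n = 10, so closeness = 9/14.

9/14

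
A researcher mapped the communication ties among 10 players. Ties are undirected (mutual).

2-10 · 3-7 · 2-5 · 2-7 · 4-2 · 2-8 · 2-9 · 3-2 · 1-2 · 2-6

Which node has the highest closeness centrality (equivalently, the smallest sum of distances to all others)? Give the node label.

Farness (sum of distances to all others) for each node — 1:17, 2:9, 3:16, 4:17, 5:17, 6:17, 7:16, 8:17, 9:17, 10:17.
The smallest farness is 9, for 2, so 2 has the highest closeness.

2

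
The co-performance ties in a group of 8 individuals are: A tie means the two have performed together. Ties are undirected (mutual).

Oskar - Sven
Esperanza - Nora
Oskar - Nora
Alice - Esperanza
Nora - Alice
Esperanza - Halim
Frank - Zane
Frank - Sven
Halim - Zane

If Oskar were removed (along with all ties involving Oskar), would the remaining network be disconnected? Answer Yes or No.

No

Even without Oskar, every remaining node can still reach every other (the residual graph is connected), so Oskar is not a cut vertex.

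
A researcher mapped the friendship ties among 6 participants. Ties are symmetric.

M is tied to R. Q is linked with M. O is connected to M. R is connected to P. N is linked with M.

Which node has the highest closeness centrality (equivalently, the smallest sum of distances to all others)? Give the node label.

Farness (sum of distances to all others) for each node — M:6, N:10, O:10, P:12, Q:10, R:8.
The smallest farness is 6, for M, so M has the highest closeness.

M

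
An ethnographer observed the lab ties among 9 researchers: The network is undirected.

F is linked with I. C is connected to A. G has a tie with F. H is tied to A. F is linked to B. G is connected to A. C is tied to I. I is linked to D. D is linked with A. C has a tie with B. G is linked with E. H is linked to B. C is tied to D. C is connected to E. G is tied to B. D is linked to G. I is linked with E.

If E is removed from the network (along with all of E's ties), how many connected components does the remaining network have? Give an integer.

1

E's neighbors (C, G, and I) remain reachable from one another through other ties, so the rest of the network stays in one piece.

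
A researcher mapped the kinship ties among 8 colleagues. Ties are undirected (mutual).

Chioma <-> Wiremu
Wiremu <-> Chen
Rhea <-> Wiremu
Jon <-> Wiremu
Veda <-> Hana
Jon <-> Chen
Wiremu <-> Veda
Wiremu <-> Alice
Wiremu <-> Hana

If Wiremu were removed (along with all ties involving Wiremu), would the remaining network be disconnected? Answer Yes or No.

Yes

Removing Wiremu leaves {Chioma} with no path to {Hana and Veda}, so the network splits into 5 components. Wiremu is a cut vertex.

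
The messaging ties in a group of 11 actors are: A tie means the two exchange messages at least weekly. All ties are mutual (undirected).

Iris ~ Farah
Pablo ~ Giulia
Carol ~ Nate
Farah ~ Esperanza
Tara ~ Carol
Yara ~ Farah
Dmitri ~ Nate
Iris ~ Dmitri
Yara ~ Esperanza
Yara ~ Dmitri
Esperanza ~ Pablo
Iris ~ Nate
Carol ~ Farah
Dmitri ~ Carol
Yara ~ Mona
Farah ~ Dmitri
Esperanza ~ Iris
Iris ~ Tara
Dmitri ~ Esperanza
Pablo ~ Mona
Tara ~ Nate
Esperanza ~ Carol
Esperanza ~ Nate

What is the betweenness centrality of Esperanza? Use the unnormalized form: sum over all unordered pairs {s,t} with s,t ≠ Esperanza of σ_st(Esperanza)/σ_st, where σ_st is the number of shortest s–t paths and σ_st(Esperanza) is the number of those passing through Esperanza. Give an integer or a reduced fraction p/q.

Pairs whose geodesics pass through Esperanza — Farah–Nate: 1/4; Farah–Pablo: 1; Farah–Giulia: 1; Carol–Yara: 1/3; Carol–Iris: 1/5; Carol–Pablo: 1; Carol–Mona: 2/4; Carol–Giulia: 1; Dmitri–Pablo: 1; Dmitri–Giulia: 1; Tara–Yara: 3/8; Tara–Pablo: 3/3; Tara–Mona: 6/11; Tara–Giulia: 3/3 … (+10 more pairs).
All other pairs contribute 0.
Summing the contributions gives betweenness(Esperanza) = 22709/1320.

22709/1320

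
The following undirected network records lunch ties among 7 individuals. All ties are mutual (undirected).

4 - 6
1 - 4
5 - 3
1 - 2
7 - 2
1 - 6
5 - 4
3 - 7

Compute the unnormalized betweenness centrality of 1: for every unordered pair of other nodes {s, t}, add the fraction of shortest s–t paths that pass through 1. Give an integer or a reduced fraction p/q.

4

Pairs whose geodesics pass through 1 — 6–7: 1; 6–2: 1; 4–7: 1/2; 4–2: 1; 5–2: 1/2.
All other pairs contribute 0.
Summing the contributions gives betweenness(1) = 4.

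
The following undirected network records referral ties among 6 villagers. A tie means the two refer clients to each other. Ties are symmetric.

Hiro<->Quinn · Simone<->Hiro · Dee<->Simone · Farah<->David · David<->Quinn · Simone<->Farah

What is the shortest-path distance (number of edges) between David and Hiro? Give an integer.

2

One shortest route is David – Quinn – Hiro, which uses 2 edges, and David and Hiro are not directly tied, so nothing shorter exists. So d(David,Hiro) = 2.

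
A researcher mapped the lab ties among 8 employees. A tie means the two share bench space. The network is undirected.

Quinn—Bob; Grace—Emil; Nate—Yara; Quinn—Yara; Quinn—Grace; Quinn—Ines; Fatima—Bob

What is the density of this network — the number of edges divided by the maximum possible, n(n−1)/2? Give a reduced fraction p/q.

1/4

There are 7 edges and 8 nodes, so the maximum possible is C(8,2) = 28.
Density = 7/28 = 1/4.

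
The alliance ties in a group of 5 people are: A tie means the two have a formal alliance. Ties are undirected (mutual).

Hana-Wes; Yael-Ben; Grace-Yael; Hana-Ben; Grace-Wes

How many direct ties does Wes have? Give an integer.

Wes is directly tied to Grace and Hana. That is 2 neighbors, so the degree of Wes is 2.

2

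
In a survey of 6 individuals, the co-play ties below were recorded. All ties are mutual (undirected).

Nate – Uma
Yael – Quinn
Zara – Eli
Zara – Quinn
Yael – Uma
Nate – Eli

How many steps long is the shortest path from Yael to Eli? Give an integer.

One shortest route is Yael – Uma – Nate – Eli, which uses 3 edges, and at distance 2 from Yael we only reach {Nate, Zara}, which does not include Eli. So d(Yael,Eli) = 3.

3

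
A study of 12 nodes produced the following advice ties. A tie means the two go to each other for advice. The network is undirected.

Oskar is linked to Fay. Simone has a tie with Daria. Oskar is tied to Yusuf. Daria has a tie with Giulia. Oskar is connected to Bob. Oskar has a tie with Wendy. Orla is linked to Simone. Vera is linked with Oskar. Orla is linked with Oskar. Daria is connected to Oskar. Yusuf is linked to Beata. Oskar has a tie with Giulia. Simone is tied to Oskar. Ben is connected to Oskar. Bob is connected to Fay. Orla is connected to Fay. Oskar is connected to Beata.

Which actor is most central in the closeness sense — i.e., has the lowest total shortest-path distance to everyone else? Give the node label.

Oskar

Farness (sum of distances to all others) for each node — Beata:20, Ben:21, Bob:20, Daria:19, Fay:19, Giulia:20, Orla:19, Oskar:11, Simone:19, Vera:21, Wendy:21, Yusuf:20.
The smallest farness is 11, for Oskar, so Oskar has the highest closeness.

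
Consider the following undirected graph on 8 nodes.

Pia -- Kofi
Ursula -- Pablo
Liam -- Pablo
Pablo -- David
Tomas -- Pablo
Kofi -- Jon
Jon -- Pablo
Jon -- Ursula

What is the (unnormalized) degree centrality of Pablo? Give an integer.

5

Pablo is directly tied to David, Jon, Liam, Tomas, and Ursula. That is 5 neighbors, so the degree of Pablo is 5.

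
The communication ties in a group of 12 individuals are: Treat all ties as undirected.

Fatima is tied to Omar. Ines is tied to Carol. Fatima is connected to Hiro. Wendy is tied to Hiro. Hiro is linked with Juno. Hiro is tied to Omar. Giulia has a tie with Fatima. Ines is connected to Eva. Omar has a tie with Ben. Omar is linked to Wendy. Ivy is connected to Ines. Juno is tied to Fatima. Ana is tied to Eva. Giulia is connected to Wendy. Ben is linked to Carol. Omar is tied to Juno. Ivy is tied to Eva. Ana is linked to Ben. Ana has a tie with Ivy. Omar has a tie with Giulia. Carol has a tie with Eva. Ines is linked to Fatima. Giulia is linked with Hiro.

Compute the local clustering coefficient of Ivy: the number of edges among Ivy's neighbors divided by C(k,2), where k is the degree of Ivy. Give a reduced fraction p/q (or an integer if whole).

Ivy's neighbors: Ana, Eva, and Ines (k = 3).
Possible neighbor pairs: C(3,2) = 3. Edges among them: Ana–Eva, Eva–Ines → e = 2.
Clustering(Ivy) = 2/3.

2/3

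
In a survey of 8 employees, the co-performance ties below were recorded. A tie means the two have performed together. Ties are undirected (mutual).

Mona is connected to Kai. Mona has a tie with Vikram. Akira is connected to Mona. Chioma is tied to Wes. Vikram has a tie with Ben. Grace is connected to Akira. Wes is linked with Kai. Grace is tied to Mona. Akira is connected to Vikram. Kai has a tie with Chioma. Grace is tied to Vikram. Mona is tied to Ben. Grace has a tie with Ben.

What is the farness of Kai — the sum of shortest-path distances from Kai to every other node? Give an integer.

11

Distances from Kai: Akira:2, Ben:2, Chioma:1, Grace:2, Mona:1, Vikram:2, Wes:1.
Sum = 2 + 2 + 1 + 2 + 1 + 2 + 1 = 11.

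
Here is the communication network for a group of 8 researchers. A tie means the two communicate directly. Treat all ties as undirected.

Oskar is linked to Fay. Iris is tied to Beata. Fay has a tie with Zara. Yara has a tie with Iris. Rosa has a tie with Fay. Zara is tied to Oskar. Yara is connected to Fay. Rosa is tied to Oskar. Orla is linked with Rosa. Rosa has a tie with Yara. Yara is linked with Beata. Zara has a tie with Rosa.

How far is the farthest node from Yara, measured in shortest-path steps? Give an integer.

Distances from Yara: Beata:1, Fay:1, Iris:1, Orla:2, Oskar:2, Rosa:1, Zara:2.
The largest is 2 (to Orla, Oskar, and Zara), so the eccentricity of Yara is 2.

2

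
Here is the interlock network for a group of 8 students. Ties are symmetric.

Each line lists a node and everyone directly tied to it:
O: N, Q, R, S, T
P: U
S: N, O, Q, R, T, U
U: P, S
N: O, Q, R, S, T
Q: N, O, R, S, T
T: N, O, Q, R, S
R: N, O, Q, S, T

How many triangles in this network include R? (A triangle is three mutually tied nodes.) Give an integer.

R's neighbors: N, O, Q, S, and T.
Neighbor pairs that are themselves tied: R–N–O; R–N–Q; R–N–S; R–N–T; R–O–Q; R–O–S; R–O–T; R–Q–S; R–Q–T; R–S–T. Each forms one triangle with R, for 10 in total.

10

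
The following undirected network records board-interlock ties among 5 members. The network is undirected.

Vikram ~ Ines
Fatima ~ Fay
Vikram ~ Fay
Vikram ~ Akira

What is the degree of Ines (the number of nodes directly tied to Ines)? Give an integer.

1

Ines is directly tied to Vikram. That is 1 neighbor, so the degree of Ines is 1.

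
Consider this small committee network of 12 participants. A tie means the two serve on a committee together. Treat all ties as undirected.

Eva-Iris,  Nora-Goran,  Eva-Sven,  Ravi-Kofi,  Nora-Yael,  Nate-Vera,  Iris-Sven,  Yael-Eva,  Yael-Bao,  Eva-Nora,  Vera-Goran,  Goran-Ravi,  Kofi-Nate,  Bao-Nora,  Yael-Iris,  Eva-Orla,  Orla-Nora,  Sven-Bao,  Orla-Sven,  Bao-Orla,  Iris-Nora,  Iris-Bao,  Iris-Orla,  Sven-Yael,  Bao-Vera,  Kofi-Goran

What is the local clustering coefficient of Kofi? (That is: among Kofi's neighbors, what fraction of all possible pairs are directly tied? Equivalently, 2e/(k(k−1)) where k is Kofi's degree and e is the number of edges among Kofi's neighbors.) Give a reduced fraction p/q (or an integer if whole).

1/3

Kofi's neighbors: Goran, Nate, and Ravi (k = 3).
Possible neighbor pairs: C(3,2) = 3. Edges among them: Goran–Ravi → e = 1.
Clustering(Kofi) = 1/3.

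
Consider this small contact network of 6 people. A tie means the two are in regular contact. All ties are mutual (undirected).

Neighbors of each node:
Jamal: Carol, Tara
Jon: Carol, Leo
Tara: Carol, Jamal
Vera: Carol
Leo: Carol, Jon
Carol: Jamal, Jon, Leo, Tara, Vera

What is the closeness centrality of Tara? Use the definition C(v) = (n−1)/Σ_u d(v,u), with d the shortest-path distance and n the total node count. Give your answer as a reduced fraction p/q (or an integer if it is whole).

5/8

Distances from Tara: Carol:1, Jamal:1, Jon:2, Leo:2, Vera:2. Sum = 8.
n = 6, so closeness = 5/8.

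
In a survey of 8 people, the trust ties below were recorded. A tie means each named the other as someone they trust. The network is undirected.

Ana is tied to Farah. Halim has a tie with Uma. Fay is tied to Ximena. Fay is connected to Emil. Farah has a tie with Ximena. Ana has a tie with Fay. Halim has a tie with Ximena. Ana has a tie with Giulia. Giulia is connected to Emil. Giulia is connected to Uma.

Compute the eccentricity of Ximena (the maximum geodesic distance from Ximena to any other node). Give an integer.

Distances from Ximena: Ana:2, Emil:2, Farah:1, Fay:1, Giulia:3, Halim:1, Uma:2.
The largest is 3 (to Giulia), so the eccentricity of Ximena is 3.

3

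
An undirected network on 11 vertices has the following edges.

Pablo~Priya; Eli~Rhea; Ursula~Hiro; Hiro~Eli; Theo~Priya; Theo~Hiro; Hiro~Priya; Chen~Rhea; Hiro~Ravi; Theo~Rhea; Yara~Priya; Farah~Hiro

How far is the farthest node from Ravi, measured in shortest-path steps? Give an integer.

4

Distances from Ravi: Chen:4, Eli:2, Farah:2, Hiro:1, Pablo:3, Priya:2, Rhea:3, Theo:2, Ursula:2, Yara:3.
The largest is 4 (to Chen), so the eccentricity of Ravi is 4.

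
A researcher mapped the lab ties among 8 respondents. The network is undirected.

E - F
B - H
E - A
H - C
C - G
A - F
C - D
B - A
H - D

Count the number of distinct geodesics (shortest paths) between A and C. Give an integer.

1

The shortest distance is 3, and the only length-3 path is A–B–H–C. So there is exactly 1 shortest path.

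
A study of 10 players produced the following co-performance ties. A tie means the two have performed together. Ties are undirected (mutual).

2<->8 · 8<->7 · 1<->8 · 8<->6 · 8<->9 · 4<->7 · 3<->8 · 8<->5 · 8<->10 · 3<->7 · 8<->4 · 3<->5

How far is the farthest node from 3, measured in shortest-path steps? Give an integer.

2

Distances from 3: 1:2, 2:2, 4:2, 5:1, 6:2, 7:1, 8:1, 9:2, 10:2.
The largest is 2 (to 2, 1, 6, 10, 9, and 4), so the eccentricity of 3 is 2.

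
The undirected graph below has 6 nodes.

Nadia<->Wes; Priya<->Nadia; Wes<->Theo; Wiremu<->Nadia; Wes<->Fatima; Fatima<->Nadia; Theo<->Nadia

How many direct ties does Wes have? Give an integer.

3

Wes is directly tied to Fatima, Nadia, and Theo. That is 3 neighbors, so the degree of Wes is 3.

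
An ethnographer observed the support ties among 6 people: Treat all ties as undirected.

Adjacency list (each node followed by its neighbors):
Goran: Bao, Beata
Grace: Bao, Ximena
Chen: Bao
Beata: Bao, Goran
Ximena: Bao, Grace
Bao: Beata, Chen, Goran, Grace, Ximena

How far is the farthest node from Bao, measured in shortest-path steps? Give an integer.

Distances from Bao: Beata:1, Chen:1, Goran:1, Grace:1, Ximena:1.
The largest is 1 (to Goran, Grace, Chen, Ximena, and Beata), so the eccentricity of Bao is 1.

1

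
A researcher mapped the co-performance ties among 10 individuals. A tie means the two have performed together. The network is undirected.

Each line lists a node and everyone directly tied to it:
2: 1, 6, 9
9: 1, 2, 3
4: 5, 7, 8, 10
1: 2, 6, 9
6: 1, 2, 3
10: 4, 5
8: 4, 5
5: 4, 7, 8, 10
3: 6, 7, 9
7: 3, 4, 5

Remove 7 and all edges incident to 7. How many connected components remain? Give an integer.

2

Without 7, the remaining ties split the others into: {1, 2, 3, 6, 9}; {4, 5, 8, 10}.
That's 2 separate components.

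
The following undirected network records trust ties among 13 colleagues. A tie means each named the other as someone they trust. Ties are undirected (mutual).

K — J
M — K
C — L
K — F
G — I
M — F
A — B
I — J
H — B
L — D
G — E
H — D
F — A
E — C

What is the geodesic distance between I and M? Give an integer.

3

One shortest route is I – J – K – M, which uses 3 edges, and at distance 2 from I we only reach {E, K}, which does not include M. So d(I,M) = 3.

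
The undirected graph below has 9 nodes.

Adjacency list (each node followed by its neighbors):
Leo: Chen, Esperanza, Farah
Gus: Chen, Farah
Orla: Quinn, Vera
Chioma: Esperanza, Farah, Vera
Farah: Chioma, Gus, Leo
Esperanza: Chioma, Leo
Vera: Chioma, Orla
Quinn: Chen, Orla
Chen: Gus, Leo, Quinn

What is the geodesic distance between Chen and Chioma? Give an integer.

3

One shortest route is Chen – Gus – Farah – Chioma, which uses 3 edges, and at distance 2 from Chen we only reach {Esperanza, Farah, Orla}, which does not include Chioma. So d(Chen,Chioma) = 3.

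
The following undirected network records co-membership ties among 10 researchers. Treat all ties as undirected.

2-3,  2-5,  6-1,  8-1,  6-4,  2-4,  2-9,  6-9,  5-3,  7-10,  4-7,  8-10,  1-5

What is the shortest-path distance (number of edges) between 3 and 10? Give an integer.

One shortest route is 3 – 2 – 4 – 7 – 10, which uses 4 edges, and at distance 3 from 3 we only reach {6, 7, 8}, which does not include 10. So d(3,10) = 4.

4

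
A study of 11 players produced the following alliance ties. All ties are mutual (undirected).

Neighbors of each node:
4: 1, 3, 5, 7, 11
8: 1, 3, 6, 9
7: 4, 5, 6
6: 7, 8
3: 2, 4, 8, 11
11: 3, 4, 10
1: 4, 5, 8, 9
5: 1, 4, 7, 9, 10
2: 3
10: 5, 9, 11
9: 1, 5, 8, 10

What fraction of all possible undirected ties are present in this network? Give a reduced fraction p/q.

There are 19 edges and 11 nodes, so the maximum possible is C(11,2) = 55.
Density = 19/55.

19/55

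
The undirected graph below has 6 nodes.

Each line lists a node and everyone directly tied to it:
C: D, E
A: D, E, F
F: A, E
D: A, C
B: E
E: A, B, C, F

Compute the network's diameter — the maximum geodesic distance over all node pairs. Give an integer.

3

Eccentricity of each node (its greatest distance to any other): A:2, B:3, C:2, D:3, E:2, F:2.
The maximum eccentricity is 3, realized for instance by the pair B–D via B – E – A – D. So the diameter is 3.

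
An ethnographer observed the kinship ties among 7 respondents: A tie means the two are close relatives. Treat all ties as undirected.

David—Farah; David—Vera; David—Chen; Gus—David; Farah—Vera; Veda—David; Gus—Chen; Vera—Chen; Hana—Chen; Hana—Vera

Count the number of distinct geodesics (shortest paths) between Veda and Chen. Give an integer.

1

The shortest distance is 2, and the only length-2 path is Veda–David–Chen. So there is exactly 1 shortest path.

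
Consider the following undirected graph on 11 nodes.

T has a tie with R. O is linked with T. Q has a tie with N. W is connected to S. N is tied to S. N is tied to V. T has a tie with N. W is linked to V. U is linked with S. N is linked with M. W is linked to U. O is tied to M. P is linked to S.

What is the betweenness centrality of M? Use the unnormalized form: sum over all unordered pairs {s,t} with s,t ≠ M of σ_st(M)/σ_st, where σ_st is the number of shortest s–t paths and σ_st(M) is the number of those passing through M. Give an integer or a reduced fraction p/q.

Pairs whose geodesics pass through M — Q–O: 1/2; U–O: 1/2; S–O: 1/2; V–O: 1/2; P–O: 1/2; O–N: 1/2; O–W: 2/4.
All other pairs contribute 0.
Summing the contributions gives betweenness(M) = 7/2.

7/2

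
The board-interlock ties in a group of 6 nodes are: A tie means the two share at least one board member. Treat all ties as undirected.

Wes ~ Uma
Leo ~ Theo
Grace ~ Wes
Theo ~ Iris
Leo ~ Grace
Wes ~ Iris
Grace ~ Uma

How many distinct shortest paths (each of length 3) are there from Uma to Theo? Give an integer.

2

The shortest distance is 3. The length-3 paths are: Uma–Wes–Iris–Theo; Uma–Grace–Leo–Theo.
That gives 2 distinct shortest paths.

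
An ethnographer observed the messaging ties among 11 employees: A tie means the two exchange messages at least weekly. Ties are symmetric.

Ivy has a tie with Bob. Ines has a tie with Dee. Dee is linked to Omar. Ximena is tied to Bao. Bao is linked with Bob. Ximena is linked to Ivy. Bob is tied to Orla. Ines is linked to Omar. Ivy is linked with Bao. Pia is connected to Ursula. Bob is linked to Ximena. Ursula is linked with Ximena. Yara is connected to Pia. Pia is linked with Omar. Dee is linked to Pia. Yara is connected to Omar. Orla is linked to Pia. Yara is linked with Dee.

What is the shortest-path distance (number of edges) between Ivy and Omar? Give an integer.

One shortest route is Ivy – Bob – Orla – Pia – Omar, which uses 4 edges, and at distance 3 from Ivy we only reach {Pia}, which does not include Omar. So d(Ivy,Omar) = 4.

4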